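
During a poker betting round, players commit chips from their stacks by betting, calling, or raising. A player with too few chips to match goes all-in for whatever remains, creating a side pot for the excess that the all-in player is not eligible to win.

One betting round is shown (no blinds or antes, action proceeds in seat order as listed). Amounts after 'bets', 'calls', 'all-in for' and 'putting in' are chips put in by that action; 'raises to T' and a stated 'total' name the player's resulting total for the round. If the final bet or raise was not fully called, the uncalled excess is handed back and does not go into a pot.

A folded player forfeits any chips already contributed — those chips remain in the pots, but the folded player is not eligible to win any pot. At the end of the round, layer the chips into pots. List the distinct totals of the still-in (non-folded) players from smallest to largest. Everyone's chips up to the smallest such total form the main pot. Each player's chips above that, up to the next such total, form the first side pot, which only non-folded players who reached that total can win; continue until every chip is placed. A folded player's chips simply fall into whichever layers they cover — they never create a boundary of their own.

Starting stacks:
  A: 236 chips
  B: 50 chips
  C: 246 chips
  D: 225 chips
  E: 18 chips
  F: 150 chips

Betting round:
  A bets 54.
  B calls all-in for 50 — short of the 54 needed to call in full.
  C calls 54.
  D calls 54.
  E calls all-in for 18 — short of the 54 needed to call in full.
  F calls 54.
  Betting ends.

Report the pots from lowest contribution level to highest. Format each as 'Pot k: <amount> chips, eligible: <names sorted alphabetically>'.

Contributions: A=54, B=50, C=54, D=54, E=18, F=54
Pot levels (distinct totals of non-folded players): 18, 50, 54
Layer 1-18: 18 each from A, B, C, D, E, F = 18*6 = 108 chips; eligible A, B, C, D, E, F
Layer 19-50: 32 each from A, B, C, D, F = 32*5 = 160 chips; eligible A, B, C, D, F
Layer 51-54: 4 each from A, C, D, F = 4*4 = 16 chips; eligible A, C, D, F

Pot 1: 108 chips, eligible: A, B, C, D, E, F
Pot 2: 160 chips, eligible: A, B, C, D, F
Pot 3: 16 chips, eligible: A, C, D, F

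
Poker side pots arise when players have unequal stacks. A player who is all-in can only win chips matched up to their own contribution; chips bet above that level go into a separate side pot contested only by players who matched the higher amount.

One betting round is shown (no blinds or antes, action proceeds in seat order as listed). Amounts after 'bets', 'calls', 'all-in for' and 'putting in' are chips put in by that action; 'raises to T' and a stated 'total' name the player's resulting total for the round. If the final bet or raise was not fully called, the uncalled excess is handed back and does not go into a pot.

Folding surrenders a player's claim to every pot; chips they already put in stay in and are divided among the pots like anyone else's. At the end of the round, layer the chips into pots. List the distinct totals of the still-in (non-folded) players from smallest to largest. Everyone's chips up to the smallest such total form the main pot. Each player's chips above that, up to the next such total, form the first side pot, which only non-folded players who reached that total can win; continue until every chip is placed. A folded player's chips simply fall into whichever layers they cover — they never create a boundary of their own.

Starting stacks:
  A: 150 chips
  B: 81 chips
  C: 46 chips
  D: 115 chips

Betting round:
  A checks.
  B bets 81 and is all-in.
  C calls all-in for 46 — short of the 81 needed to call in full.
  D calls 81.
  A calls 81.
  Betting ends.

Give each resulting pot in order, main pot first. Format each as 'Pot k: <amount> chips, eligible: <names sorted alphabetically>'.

Pot 1: 184 chips, eligible: A, B, C, D
Pot 2: 105 chips, eligible: A, B, D

Derivation:
Contributions: A=81, B=81, C=46, D=81
Pot levels (distinct totals of non-folded players): 46, 81
Layer 1-46: 46 each from A, B, C, D = 46*4 = 184 chips; eligible A, B, C, D
Layer 47-81: 35 each from A, B, D = 35*3 = 105 chips; eligible A, B, D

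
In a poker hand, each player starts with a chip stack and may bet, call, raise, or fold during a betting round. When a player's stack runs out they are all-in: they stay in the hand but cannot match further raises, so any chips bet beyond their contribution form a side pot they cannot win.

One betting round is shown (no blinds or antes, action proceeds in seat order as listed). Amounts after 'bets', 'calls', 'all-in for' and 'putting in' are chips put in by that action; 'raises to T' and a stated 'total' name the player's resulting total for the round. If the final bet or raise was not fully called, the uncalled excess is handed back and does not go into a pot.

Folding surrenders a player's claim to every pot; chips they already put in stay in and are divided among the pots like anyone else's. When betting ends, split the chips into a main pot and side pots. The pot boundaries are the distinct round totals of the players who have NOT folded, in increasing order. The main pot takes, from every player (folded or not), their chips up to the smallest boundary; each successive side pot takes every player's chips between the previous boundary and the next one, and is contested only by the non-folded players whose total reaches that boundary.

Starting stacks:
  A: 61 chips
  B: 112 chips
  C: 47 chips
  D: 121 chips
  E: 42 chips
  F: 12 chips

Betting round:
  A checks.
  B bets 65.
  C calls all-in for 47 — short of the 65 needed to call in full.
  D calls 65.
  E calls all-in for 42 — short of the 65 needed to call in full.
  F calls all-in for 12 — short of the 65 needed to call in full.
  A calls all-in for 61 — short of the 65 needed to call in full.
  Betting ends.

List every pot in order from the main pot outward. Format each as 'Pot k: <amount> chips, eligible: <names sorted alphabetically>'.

Pot 1: 72 chips, eligible: A, B, C, D, E, F
Pot 2: 150 chips, eligible: A, B, C, D, E
Pot 3: 20 chips, eligible: A, B, C, D
Pot 4: 42 chips, eligible: A, B, D
Pot 5: 8 chips, eligible: B, D

Derivation:
Contributions: A=61, B=65, C=47, D=65, E=42, F=12
Pot levels (distinct totals of non-folded players): 12, 42, 47, 61, 65
Layer 1-12: 12 each from A, B, C, D, E, F = 12*6 = 72 chips; eligible A, B, C, D, E, F
Layer 13-42: 30 each from A, B, C, D, E = 30*5 = 150 chips; eligible A, B, C, D, E
Layer 43-47: 5 each from A, B, C, D = 5*4 = 20 chips; eligible A, B, C, D
Layer 48-61: 14 each from A, B, D = 14*3 = 42 chips; eligible A, B, D
Layer 62-65: 4 each from B, D = 4*2 = 8 chips; eligible B, D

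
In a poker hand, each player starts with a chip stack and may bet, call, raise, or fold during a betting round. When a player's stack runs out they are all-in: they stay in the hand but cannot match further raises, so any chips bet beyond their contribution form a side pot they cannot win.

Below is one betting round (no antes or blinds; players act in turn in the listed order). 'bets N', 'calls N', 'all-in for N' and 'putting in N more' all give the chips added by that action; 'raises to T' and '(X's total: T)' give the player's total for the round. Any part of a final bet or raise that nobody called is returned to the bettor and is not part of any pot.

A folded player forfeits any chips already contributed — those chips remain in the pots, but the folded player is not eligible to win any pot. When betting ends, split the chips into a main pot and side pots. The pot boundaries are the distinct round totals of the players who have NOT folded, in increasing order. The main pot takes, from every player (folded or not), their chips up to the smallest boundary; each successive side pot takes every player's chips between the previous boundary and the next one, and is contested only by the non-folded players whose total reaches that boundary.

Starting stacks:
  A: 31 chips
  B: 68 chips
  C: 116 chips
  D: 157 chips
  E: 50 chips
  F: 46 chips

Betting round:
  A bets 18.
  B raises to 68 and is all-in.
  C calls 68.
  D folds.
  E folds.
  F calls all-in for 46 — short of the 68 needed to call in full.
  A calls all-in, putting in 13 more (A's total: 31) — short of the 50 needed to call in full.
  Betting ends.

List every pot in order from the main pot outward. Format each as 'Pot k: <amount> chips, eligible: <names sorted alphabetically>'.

Pot 1: 124 chips, eligible: A, B, C, F
Pot 2: 45 chips, eligible: B, C, F
Pot 3: 44 chips, eligible: B, C

Derivation:
Contributions: A=31, B=68, C=68, F=46
Folded: D, E
Pot levels (distinct totals of non-folded players): 31, 46, 68
Layer 1-31: 31 each from A, B, C, F = 31*4 = 124 chips; eligible A, B, C, F
Layer 32-46: 15 each from B, C, F = 15*3 = 45 chips; eligible B, C, F
Layer 47-68: 22 each from B, C = 22*2 = 44 chips; eligible B, C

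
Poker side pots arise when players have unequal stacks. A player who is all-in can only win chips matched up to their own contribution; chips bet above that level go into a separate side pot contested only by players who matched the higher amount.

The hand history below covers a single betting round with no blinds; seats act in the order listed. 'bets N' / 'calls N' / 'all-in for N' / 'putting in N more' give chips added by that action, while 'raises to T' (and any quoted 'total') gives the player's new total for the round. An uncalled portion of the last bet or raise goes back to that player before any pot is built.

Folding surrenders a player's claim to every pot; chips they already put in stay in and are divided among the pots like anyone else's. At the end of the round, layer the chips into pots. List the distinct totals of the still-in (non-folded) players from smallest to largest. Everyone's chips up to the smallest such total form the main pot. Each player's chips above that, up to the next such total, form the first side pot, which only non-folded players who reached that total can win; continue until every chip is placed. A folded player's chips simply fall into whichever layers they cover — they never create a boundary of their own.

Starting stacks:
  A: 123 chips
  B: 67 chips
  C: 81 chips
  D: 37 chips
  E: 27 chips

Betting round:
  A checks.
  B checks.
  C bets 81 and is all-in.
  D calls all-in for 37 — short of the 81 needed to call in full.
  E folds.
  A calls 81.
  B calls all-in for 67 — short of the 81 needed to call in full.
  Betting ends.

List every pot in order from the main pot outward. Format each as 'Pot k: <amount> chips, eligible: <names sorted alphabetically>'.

Pot 1: 148 chips, eligible: A, B, C, D
Pot 2: 90 chips, eligible: A, B, C
Pot 3: 28 chips, eligible: A, C

Derivation:
Contributions: A=81, B=67, C=81, D=37
Folded: E
Pot levels (distinct totals of non-folded players): 37, 67, 81
Layer 1-37: 37 each from A, B, C, D = 37*4 = 148 chips; eligible A, B, C, D
Layer 38-67: 30 each from A, B, C = 30*3 = 90 chips; eligible A, B, C
Layer 68-81: 14 each from A, C = 14*2 = 28 chips; eligible A, C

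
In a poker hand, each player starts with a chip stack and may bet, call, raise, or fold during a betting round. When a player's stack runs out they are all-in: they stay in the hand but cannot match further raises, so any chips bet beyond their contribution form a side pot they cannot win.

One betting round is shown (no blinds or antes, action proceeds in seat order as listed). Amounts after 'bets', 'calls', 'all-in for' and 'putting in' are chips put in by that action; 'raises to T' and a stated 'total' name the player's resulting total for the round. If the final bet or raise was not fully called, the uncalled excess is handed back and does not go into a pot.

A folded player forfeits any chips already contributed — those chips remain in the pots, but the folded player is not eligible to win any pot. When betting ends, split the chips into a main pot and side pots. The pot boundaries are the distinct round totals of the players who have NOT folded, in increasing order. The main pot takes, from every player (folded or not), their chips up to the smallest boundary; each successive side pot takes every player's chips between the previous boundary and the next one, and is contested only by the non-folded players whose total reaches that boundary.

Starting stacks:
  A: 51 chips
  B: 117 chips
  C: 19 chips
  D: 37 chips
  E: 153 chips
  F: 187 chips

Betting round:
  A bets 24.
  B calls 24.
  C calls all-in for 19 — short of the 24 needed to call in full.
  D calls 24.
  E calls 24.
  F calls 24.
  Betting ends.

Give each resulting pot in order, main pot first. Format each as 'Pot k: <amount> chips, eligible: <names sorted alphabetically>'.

Contributions: A=24, B=24, C=19, D=24, E=24, F=24
Pot levels (distinct totals of non-folded players): 19, 24
Layer 1-19: 19 each from A, B, C, D, E, F = 19*6 = 114 chips; eligible A, B, C, D, E, F
Layer 20-24: 5 each from A, B, D, E, F = 5*5 = 25 chips; eligible A, B, D, E, F

Pot 1: 114 chips, eligible: A, B, C, D, E, F
Pot 2: 25 chips, eligible: A, B, D, E, F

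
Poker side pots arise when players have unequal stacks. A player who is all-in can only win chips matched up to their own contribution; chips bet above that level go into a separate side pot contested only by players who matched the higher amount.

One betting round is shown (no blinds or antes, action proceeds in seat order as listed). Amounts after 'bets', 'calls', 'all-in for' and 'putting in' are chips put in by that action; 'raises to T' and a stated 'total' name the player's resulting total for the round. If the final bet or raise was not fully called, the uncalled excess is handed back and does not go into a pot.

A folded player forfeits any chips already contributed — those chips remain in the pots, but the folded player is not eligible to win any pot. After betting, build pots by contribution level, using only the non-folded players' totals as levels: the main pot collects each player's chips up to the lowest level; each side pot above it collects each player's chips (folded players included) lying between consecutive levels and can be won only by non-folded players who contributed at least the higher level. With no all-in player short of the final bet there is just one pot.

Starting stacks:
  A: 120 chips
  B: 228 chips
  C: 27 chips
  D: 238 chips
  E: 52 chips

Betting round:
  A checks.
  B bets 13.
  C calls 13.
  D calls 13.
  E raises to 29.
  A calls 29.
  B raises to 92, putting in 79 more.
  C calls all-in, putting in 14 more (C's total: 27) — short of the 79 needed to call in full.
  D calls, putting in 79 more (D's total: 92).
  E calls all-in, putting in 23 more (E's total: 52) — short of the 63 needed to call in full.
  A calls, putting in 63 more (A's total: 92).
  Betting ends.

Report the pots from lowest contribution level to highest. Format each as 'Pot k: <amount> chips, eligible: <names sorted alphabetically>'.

Pot 1: 135 chips, eligible: A, B, C, D, E
Pot 2: 100 chips, eligible: A, B, D, E
Pot 3: 120 chips, eligible: A, B, D

Derivation:
Contributions: A=92, B=92, C=27, D=92, E=52
Pot levels (distinct totals of non-folded players): 27, 52, 92
Layer 1-27: 27 each from A, B, C, D, E = 27*5 = 135 chips; eligible A, B, C, D, E
Layer 28-52: 25 each from A, B, D, E = 25*4 = 100 chips; eligible A, B, D, E
Layer 53-92: 40 each from A, B, D = 40*3 = 120 chips; eligible A, B, D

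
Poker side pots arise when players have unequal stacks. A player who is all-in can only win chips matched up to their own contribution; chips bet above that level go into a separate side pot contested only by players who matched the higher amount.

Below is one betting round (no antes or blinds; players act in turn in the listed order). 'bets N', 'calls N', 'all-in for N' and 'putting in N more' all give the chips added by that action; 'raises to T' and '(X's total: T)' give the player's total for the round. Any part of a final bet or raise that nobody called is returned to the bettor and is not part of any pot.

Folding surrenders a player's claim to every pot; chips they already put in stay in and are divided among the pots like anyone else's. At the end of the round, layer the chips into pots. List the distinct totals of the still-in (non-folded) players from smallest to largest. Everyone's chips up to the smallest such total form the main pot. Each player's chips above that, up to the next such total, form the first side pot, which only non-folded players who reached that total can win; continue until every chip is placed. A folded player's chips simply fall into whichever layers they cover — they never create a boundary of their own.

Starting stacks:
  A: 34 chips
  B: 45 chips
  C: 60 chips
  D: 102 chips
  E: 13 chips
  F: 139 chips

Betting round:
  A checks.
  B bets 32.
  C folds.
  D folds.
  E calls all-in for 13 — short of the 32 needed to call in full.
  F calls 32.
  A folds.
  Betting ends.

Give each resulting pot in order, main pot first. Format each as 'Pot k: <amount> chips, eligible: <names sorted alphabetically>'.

Contributions: B=32, E=13, F=32
Folded: A, C, D
Pot levels (distinct totals of non-folded players): 13, 32
Layer 1-13: 13 each from B, E, F = 13*3 = 39 chips; eligible B, E, F
Layer 14-32: 19 each from B, F = 19*2 = 38 chips; eligible B, F

Pot 1: 39 chips, eligible: B, E, F
Pot 2: 38 chips, eligible: B, F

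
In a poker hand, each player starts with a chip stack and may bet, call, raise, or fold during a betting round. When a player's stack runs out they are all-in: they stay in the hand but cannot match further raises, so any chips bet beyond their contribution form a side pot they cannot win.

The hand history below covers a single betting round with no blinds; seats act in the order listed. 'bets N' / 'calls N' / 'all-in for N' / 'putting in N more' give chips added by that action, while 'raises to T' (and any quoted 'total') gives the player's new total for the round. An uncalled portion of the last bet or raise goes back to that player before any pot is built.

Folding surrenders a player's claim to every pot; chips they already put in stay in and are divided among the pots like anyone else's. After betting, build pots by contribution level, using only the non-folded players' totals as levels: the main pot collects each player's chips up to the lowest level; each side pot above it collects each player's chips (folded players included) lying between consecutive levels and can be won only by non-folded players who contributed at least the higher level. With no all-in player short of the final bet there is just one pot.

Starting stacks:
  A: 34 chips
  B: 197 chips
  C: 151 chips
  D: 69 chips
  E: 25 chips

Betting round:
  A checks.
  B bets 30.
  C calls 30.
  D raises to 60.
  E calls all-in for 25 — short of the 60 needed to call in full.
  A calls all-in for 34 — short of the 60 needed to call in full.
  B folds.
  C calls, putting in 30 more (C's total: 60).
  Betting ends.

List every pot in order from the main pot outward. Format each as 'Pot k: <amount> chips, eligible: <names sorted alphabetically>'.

Contributions: A=34, B=30, C=60, D=60, E=25
Folded: B
Pot levels (distinct totals of non-folded players): 25, 34, 60
Layer 1-25: 25 each from A, B, C, D, E = 25*5 = 125 chips; eligible A, C, D, E
Layer 26-34: A 9 + B 5 + C 9 + D 9 = 32 chips; eligible A, C, D
Layer 35-60: 26 each from C, D = 26*2 = 52 chips; eligible C, D

Pot 1: 125 chips, eligible: A, C, D, E
Pot 2: 32 chips, eligible: A, C, D
Pot 3: 52 chips, eligible: C, D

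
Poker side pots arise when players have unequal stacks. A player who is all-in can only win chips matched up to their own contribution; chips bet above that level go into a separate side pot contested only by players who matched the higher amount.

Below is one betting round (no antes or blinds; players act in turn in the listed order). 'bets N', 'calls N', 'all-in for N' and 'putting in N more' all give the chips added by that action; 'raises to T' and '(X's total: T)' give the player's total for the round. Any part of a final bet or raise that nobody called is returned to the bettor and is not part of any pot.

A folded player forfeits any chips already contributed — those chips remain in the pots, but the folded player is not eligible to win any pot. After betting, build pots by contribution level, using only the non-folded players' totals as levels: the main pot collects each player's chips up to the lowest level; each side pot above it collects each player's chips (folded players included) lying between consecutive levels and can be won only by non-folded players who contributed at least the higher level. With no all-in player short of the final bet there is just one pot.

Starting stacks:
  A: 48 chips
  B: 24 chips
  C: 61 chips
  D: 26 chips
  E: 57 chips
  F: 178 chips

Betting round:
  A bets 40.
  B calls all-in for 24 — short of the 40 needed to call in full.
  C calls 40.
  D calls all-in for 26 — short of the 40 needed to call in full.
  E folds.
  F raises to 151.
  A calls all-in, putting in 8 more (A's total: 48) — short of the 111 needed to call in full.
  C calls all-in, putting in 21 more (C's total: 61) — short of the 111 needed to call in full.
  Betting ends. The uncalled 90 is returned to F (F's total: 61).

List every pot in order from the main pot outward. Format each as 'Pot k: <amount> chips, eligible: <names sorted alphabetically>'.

Contributions (after 90 returned to F): A=48, B=24, C=61, D=26, F=61
Folded: E
Pot levels (distinct totals of non-folded players): 24, 26, 48, 61
Layer 1-24: 24 each from A, B, C, D, F = 24*5 = 120 chips; eligible A, B, C, D, F
Layer 25-26: 2 each from A, C, D, F = 2*4 = 8 chips; eligible A, C, D, F
Layer 27-48: 22 each from A, C, F = 22*3 = 66 chips; eligible A, C, F
Layer 49-61: 13 each from C, F = 13*2 = 26 chips; eligible C, F

Pot 1: 120 chips, eligible: A, B, C, D, F
Pot 2: 8 chips, eligible: A, C, D, F
Pot 3: 66 chips, eligible: A, C, F
Pot 4: 26 chips, eligible: C, F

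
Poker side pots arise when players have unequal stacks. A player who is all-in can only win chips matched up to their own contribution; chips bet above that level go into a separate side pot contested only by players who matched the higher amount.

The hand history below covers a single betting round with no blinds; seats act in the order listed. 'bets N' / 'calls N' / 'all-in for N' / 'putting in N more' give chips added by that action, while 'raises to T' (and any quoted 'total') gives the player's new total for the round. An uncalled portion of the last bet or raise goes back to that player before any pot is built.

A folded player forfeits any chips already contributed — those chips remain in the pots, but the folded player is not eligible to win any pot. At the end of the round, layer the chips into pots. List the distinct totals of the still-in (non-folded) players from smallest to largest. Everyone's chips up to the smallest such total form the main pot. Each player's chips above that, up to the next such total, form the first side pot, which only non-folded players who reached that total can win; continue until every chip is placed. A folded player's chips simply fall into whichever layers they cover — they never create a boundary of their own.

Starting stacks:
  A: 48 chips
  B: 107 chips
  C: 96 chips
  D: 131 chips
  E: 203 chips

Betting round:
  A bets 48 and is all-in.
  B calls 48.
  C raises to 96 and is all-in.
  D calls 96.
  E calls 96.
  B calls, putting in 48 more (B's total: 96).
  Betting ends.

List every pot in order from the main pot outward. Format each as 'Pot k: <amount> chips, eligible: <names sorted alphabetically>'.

Pot 1: 240 chips, eligible: A, B, C, D, E
Pot 2: 192 chips, eligible: B, C, D, E

Derivation:
Contributions: A=48, B=96, C=96, D=96, E=96
Pot levels (distinct totals of non-folded players): 48, 96
Layer 1-48: 48 each from A, B, C, D, E = 48*5 = 240 chips; eligible A, B, C, D, E
Layer 49-96: 48 each from B, C, D, E = 48*4 = 192 chips; eligible B, C, D, E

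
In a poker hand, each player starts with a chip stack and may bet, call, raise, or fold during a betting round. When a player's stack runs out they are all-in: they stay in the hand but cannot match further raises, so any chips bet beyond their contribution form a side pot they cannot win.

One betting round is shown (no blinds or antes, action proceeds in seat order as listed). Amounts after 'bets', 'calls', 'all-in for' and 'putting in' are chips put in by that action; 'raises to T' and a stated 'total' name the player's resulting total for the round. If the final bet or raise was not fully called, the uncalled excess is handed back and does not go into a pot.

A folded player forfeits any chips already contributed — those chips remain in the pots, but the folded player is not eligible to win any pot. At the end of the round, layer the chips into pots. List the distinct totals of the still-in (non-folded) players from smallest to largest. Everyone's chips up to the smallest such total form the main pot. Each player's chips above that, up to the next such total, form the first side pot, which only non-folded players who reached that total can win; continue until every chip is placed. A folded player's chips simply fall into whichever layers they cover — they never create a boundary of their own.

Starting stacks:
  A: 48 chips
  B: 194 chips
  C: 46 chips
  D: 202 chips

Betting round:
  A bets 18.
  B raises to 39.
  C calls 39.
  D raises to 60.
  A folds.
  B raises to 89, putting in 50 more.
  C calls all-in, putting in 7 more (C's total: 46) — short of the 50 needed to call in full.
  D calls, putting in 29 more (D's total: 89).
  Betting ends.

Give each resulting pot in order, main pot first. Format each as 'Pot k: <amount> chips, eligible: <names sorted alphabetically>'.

Contributions: A=18, B=89, C=46, D=89
Folded: A
Pot levels (distinct totals of non-folded players): 46, 89
Layer 1-46: A 18 + B 46 + C 46 + D 46 = 156 chips; eligible B, C, D
Layer 47-89: 43 each from B, D = 43*2 = 86 chips; eligible B, D

Pot 1: 156 chips, eligible: B, C, D
Pot 2: 86 chips, eligible: B, D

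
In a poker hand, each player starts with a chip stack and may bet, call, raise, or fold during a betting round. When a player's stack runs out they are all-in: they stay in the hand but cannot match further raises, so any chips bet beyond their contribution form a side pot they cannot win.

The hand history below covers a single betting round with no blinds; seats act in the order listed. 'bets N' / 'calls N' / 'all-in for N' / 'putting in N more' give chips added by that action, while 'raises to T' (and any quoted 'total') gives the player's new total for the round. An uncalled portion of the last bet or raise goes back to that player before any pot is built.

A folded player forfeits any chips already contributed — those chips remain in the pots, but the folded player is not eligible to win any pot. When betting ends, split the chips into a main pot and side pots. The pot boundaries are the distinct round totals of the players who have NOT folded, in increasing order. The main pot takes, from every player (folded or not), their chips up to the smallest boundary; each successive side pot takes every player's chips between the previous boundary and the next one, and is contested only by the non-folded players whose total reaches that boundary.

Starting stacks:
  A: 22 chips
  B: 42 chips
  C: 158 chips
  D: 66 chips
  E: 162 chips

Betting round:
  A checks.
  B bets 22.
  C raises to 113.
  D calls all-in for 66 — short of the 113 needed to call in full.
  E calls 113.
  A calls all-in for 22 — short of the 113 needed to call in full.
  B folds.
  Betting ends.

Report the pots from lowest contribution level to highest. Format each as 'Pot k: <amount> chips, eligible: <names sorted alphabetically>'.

Contributions: A=22, B=22, C=113, D=66, E=113
Folded: B
Pot levels (distinct totals of non-folded players): 22, 66, 113
Layer 1-22: 22 each from A, B, C, D, E = 22*5 = 110 chips; eligible A, C, D, E
Layer 23-66: 44 each from C, D, E = 44*3 = 132 chips; eligible C, D, E
Layer 67-113: 47 each from C, E = 47*2 = 94 chips; eligible C, E

Pot 1: 110 chips, eligible: A, C, D, E
Pot 2: 132 chips, eligible: C, D, E
Pot 3: 94 chips, eligible: C, E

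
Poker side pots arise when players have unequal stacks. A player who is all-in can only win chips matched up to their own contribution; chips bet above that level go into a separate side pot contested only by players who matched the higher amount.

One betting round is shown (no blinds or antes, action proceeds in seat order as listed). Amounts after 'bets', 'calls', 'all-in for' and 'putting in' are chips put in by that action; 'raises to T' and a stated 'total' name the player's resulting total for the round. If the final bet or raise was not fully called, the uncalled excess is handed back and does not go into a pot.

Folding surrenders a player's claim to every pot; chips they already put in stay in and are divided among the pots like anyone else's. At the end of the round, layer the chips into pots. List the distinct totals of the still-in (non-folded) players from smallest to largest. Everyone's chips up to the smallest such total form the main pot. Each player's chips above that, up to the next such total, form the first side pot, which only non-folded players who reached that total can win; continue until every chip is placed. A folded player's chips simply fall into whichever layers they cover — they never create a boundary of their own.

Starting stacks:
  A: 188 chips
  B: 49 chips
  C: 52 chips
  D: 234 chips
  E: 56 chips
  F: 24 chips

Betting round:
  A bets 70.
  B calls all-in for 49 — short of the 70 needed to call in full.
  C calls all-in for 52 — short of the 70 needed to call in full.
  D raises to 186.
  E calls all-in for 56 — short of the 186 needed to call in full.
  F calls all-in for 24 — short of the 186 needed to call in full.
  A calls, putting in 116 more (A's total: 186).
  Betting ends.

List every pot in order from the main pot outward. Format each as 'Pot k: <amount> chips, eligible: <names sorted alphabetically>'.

Pot 1: 144 chips, eligible: A, B, C, D, E, F
Pot 2: 125 chips, eligible: A, B, C, D, E
Pot 3: 12 chips, eligible: A, C, D, E
Pot 4: 12 chips, eligible: A, D, E
Pot 5: 260 chips, eligible: A, D

Derivation:
Contributions: A=186, B=49, C=52, D=186, E=56, F=24
Pot levels (distinct totals of non-folded players): 24, 49, 52, 56, 186
Layer 1-24: 24 each from A, B, C, D, E, F = 24*6 = 144 chips; eligible A, B, C, D, E, F
Layer 25-49: 25 each from A, B, C, D, E = 25*5 = 125 chips; eligible A, B, C, D, E
Layer 50-52: 3 each from A, C, D, E = 3*4 = 12 chips; eligible A, C, D, E
Layer 53-56: 4 each from A, D, E = 4*3 = 12 chips; eligible A, D, E
Layer 57-186: 130 each from A, D = 130*2 = 260 chips; eligible A, D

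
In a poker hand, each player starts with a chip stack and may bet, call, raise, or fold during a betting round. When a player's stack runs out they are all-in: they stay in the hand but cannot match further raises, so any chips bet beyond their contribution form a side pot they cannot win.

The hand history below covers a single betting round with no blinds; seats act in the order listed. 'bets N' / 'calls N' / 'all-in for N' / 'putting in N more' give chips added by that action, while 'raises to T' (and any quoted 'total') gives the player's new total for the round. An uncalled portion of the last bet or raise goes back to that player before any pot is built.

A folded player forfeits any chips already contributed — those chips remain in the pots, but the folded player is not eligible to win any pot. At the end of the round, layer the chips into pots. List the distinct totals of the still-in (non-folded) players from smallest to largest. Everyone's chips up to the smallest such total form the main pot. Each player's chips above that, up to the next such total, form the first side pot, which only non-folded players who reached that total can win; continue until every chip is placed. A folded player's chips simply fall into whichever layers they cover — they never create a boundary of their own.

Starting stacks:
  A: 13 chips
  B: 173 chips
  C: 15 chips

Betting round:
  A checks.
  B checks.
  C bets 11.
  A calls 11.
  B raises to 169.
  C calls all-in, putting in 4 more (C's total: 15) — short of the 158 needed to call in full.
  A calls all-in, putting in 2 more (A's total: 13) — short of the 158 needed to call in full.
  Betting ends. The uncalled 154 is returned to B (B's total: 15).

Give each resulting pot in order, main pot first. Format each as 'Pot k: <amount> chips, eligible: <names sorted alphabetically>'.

Pot 1: 39 chips, eligible: A, B, C
Pot 2: 4 chips, eligible: B, C

Derivation:
Contributions (after 154 returned to B): A=13, B=15, C=15
Pot levels (distinct totals of non-folded players): 13, 15
Layer 1-13: 13 each from A, B, C = 13*3 = 39 chips; eligible A, B, C
Layer 14-15: 2 each from B, C = 2*2 = 4 chips; eligible B, C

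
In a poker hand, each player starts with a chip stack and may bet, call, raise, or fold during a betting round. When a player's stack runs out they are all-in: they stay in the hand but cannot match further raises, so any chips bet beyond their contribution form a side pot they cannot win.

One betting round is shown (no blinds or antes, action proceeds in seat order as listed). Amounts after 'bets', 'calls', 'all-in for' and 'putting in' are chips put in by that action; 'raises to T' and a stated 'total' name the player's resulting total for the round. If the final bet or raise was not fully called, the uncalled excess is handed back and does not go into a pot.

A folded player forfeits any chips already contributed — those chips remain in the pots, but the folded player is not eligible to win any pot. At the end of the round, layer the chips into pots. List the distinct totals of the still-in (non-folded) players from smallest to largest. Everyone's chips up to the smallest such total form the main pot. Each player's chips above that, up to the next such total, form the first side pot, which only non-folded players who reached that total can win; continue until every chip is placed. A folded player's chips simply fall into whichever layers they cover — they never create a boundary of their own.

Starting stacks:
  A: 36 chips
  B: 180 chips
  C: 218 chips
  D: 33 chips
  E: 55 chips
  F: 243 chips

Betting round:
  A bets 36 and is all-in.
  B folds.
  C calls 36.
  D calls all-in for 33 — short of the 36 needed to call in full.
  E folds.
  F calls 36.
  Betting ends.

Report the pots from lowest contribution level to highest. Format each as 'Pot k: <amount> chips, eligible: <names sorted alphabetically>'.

Pot 1: 132 chips, eligible: A, C, D, F
Pot 2: 9 chips, eligible: A, C, F

Derivation:
Contributions: A=36, C=36, D=33, F=36
Folded: B, E
Pot levels (distinct totals of non-folded players): 33, 36
Layer 1-33: 33 each from A, C, D, F = 33*4 = 132 chips; eligible A, C, D, F
Layer 34-36: 3 each from A, C, F = 3*3 = 9 chips; eligible A, C, F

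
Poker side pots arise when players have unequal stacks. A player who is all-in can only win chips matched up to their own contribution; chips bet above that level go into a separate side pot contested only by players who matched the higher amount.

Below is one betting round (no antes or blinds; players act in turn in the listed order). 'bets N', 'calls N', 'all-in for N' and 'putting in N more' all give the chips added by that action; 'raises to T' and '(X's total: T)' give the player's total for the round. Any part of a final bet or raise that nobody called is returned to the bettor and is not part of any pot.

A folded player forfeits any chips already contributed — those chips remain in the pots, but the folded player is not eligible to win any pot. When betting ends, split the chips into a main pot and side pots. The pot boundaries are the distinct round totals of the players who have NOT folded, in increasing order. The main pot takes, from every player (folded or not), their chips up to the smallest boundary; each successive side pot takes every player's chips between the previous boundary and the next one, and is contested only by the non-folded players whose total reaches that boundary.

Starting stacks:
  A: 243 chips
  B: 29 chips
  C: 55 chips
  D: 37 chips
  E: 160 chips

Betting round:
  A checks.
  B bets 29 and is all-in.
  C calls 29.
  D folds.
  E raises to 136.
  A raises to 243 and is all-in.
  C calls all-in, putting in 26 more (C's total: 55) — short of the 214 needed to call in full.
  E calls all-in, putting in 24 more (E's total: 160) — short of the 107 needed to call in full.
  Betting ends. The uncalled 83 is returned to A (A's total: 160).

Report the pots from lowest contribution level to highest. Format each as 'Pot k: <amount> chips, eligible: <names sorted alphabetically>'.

Contributions (after 83 returned to A): A=160, B=29, C=55, E=160
Folded: D
Pot levels (distinct totals of non-folded players): 29, 55, 160
Layer 1-29: 29 each from A, B, C, E = 29*4 = 116 chips; eligible A, B, C, E
Layer 30-55: 26 each from A, C, E = 26*3 = 78 chips; eligible A, C, E
Layer 56-160: 105 each from A, E = 105*2 = 210 chips; eligible A, E

Pot 1: 116 chips, eligible: A, B, C, E
Pot 2: 78 chips, eligible: A, C, E
Pot 3: 210 chips, eligible: A, E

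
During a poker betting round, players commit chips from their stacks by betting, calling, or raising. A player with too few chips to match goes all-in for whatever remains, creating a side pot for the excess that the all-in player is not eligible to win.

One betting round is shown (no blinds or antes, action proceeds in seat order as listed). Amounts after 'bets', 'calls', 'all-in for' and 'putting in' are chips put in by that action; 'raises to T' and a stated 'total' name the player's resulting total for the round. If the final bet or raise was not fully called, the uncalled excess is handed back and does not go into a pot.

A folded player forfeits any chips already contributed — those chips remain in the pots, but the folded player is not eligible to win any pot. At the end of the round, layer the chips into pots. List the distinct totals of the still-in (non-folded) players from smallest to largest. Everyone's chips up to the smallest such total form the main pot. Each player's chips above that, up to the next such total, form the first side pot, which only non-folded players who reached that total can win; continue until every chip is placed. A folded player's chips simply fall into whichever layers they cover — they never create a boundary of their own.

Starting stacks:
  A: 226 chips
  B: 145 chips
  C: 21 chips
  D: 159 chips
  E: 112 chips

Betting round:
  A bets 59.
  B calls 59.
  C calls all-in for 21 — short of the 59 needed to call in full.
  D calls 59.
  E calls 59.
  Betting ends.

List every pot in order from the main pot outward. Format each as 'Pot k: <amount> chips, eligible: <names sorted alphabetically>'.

Contributions: A=59, B=59, C=21, D=59, E=59
Pot levels (distinct totals of non-folded players): 21, 59
Layer 1-21: 21 each from A, B, C, D, E = 21*5 = 105 chips; eligible A, B, C, D, E
Layer 22-59: 38 each from A, B, D, E = 38*4 = 152 chips; eligible A, B, D, E

Pot 1: 105 chips, eligible: A, B, C, D, E
Pot 2: 152 chips, eligible: A, B, D, E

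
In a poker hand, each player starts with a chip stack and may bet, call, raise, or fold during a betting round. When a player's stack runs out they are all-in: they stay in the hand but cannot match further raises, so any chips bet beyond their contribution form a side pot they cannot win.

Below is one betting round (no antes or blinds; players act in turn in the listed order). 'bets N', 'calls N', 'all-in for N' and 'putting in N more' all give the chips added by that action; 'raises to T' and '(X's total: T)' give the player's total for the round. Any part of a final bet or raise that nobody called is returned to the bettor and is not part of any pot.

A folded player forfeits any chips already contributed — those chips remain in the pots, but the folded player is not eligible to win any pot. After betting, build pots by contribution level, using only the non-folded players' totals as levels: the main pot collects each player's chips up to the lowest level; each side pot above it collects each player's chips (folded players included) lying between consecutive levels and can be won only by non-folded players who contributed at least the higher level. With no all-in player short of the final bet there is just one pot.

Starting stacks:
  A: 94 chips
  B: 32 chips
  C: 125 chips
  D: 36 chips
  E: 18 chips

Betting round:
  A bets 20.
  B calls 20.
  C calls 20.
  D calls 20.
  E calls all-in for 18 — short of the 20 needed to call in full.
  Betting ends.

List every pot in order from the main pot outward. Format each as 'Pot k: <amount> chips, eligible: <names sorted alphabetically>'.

Pot 1: 90 chips, eligible: A, B, C, D, E
Pot 2: 8 chips, eligible: A, B, C, D

Derivation:
Contributions: A=20, B=20, C=20, D=20, E=18
Pot levels (distinct totals of non-folded players): 18, 20
Layer 1-18: 18 each from A, B, C, D, E = 18*5 = 90 chips; eligible A, B, C, D, E
Layer 19-20: 2 each from A, B, C, D = 2*4 = 8 chips; eligible A, B, C, D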